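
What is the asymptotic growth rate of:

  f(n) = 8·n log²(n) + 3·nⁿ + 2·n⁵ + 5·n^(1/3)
Θ(nⁿ)

Order the terms by growth rate: 5·n^(1/3) ≺ 8·n log²(n) ≺ 2·n⁵ ≺ 3·nⁿ.
The fastest-growing term 3·nⁿ dominates as n → ∞; dropping its constant factor gives Θ(nⁿ).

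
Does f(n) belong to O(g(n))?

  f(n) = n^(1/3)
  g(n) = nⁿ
True

f(n) = n^(1/3) is O(n^(1/3)), and g(n) = nⁿ is O(nⁿ).
Since O(n^(1/3)) ⊆ O(nⁿ) (f grows no faster than g), f(n) = O(g(n)) is true.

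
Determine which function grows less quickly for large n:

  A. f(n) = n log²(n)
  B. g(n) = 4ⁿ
A

f(n) = n log²(n) is O(n log² n), while g(n) = 4ⁿ is O(4ⁿ).
Since O(n log² n) grows slower than O(4ⁿ), f(n) is dominated.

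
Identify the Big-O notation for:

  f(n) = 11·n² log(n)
O(n² log n)

The dominant term in 11·n² log(n) is 11·n² log(n), which is Θ(n² log n).
Constants are absorbed, so the tightest bound is O(n² log n).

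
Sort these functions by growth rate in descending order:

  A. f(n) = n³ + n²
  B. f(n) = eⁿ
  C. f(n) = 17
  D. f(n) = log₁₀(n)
B > A > D > C

Comparing growth rates:
B = eⁿ is O(eⁿ)
A = n³ + n² is O(n³)
D = log₁₀(n) is O(log n)
C = 17 is O(1)

Therefore, the order from fastest to slowest is: B > A > D > C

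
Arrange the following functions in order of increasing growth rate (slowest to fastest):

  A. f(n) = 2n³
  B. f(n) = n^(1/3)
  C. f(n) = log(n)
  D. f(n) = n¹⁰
C < B < A < D

Comparing growth rates:
C = log(n) is O(log n)
B = n^(1/3) is O(n^(1/3))
A = 2n³ is O(n³)
D = n¹⁰ is O(n¹⁰)

Therefore, the order from slowest to fastest is: C < B < A < D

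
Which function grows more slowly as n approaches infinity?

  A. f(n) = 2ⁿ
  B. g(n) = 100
B

f(n) = 2ⁿ is O(2ⁿ), while g(n) = 100 is O(1).
Since O(1) grows slower than O(2ⁿ), g(n) is dominated.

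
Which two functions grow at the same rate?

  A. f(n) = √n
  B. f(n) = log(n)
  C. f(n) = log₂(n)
B and C

Examining each function:
  A. √n is O(√n)
  B. log(n) is O(log n)
  C. log₂(n) is O(log n)

Functions B and C both have the same complexity class.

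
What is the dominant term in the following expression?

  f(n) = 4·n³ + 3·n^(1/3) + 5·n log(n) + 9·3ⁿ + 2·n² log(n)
9·3ⁿ

Looking at each term:
  - 4·n³ is O(n³)
  - 3·n^(1/3) is O(n^(1/3))
  - 5·n log(n) is O(n log n)
  - 9·3ⁿ is O(3ⁿ)
  - 2·n² log(n) is O(n² log n)

The term 9·3ⁿ (O(3ⁿ)) grows fastest and dominates all others.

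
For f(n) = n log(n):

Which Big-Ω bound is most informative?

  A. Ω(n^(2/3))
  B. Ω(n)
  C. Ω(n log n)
C

f(n) = n log(n) is Ω(n log n).
All listed options are valid Big-Ω bounds (lower bounds),
but Ω(n log n) is the tightest (largest valid bound).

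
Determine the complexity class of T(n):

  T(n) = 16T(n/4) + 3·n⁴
Θ(n⁴)

Master Theorem: a = 16, b = 4, f(n) = 3·n⁴.
Compute the critical exponent d = log₄(16) = 2.
Compare f(n) = Θ(n⁴) against n^d:
  k = 4 > d = 2, so f(n) = Ω(n^(d+ε)) — Case 3.
  Regularity: a·(n/b)^4/n^4 = a/b^4 = 16/256 < 1 ✓.
  The top-level work dominates: T(n) = Θ(f(n)) = Θ(n⁴).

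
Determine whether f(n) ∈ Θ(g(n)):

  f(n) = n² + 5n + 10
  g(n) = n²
True

f(n) = n² + 5n + 10 and g(n) = n² are both O(n²).
Since they have the same asymptotic growth rate, f(n) = Θ(g(n)) is true.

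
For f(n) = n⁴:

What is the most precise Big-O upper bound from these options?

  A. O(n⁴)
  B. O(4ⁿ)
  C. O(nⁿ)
A

f(n) = n⁴ is O(n⁴).
All listed options are valid Big-O bounds (upper bounds),
but O(n⁴) is the tightest (smallest valid bound).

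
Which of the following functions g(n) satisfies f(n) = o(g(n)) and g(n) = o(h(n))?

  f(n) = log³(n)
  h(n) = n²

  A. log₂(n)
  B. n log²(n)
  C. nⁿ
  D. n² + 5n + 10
B

We need g(n) with log³(n) = o(g(n)) and g(n) = o(n²), i.e. O(log³ n) ≺ g ≺ O(n²).
Check each option:
  A. log₂(n) — O(log n) does not grow strictly faster than f(n)
  B. n log²(n) — O(n log² n) is strictly between O(log³ n) and O(n²) ✓
  C. nⁿ — O(nⁿ) does not grow strictly slower than h(n)
  D. n² + 5n + 10 — O(n²) does not grow strictly slower than h(n)

Only option B (n log²(n)) lies strictly between.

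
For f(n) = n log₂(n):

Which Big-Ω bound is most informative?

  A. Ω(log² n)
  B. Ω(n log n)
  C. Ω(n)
B

f(n) = n log₂(n) is Ω(n log n).
All listed options are valid Big-Ω bounds (lower bounds),
but Ω(n log n) is the tightest (largest valid bound).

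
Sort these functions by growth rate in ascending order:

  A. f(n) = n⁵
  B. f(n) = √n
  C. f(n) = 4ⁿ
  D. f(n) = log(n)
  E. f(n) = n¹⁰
D < B < A < E < C

Comparing growth rates:
D = log(n) is O(log n)
B = √n is O(√n)
A = n⁵ is O(n⁵)
E = n¹⁰ is O(n¹⁰)
C = 4ⁿ is O(4ⁿ)

Therefore, the order from slowest to fastest is: D < B < A < E < C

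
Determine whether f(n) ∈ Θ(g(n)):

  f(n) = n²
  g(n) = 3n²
True

f(n) = n² and g(n) = 3n² are both O(n²).
Since they have the same asymptotic growth rate, f(n) = Θ(g(n)) is true.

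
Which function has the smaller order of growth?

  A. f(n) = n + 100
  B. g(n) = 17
B

f(n) = n + 100 is O(n), while g(n) = 17 is O(1).
Since O(1) grows slower than O(n), g(n) is dominated.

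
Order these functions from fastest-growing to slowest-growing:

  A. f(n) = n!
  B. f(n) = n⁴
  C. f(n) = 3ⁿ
A > C > B

Comparing growth rates:
A = n! is O(n!)
C = 3ⁿ is O(3ⁿ)
B = n⁴ is O(n⁴)

Therefore, the order from fastest to slowest is: A > C > B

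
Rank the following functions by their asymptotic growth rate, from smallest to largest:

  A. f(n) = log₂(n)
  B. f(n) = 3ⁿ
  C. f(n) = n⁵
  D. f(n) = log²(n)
A < D < C < B

Comparing growth rates:
A = log₂(n) is O(log n)
D = log²(n) is O(log² n)
C = n⁵ is O(n⁵)
B = 3ⁿ is O(3ⁿ)

Therefore, the order from slowest to fastest is: A < D < C < B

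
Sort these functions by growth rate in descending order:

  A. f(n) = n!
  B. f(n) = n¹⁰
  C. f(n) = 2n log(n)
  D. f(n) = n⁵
A > B > D > C

Comparing growth rates:
A = n! is O(n!)
B = n¹⁰ is O(n¹⁰)
D = n⁵ is O(n⁵)
C = 2n log(n) is O(n log n)

Therefore, the order from fastest to slowest is: A > B > D > C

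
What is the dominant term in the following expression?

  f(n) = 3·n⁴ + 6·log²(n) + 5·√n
3·n⁴

Looking at each term:
  - 3·n⁴ is O(n⁴)
  - 6·log²(n) is O(log² n)
  - 5·√n is O(√n)

The term 3·n⁴ (O(n⁴)) grows fastest and dominates all others.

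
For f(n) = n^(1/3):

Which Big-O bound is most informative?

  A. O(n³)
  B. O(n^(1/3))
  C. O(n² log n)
B

f(n) = n^(1/3) is O(n^(1/3)).
All listed options are valid Big-O bounds (upper bounds),
but O(n^(1/3)) is the tightest (smallest valid bound).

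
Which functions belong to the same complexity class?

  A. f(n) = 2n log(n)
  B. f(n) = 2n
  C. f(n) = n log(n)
A and C

Examining each function:
  A. 2n log(n) is O(n log n)
  B. 2n is O(n)
  C. n log(n) is O(n log n)

Functions A and C both have the same complexity class.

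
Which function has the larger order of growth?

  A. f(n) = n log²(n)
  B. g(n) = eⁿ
B

f(n) = n log²(n) is O(n log² n), while g(n) = eⁿ is O(eⁿ).
Since O(eⁿ) grows faster than O(n log² n), g(n) dominates.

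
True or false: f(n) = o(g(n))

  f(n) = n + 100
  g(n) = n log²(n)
True

f(n) = n + 100 is O(n), and g(n) = n log²(n) is O(n log² n).
Since O(n) grows strictly slower than O(n log² n), f(n) = o(g(n)) is true.
This means lim(n→∞) f(n)/g(n) = 0.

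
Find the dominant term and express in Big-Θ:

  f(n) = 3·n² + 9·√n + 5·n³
Θ(n³)

Order the terms by growth rate: 9·√n ≺ 3·n² ≺ 5·n³.
The fastest-growing term 5·n³ dominates as n → ∞; dropping its constant factor gives Θ(n³).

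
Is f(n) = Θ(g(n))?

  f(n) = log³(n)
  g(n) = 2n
False

f(n) = log³(n) is O(log³ n), and g(n) = 2n is O(n).
Since they have different growth rates, f(n) = Θ(g(n)) is false.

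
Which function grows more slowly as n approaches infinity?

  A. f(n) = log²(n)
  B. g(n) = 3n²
A

f(n) = log²(n) is O(log² n), while g(n) = 3n² is O(n²).
Since O(log² n) grows slower than O(n²), f(n) is dominated.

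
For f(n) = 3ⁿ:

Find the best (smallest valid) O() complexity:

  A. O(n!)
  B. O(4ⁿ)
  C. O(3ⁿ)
C

f(n) = 3ⁿ is O(3ⁿ).
All listed options are valid Big-O bounds (upper bounds),
but O(3ⁿ) is the tightest (smallest valid bound).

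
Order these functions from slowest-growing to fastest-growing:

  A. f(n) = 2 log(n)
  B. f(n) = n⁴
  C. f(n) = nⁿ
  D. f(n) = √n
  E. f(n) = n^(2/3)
A < D < E < B < C

Comparing growth rates:
A = 2 log(n) is O(log n)
D = √n is O(√n)
E = n^(2/3) is O(n^(2/3))
B = n⁴ is O(n⁴)
C = nⁿ is O(nⁿ)

Therefore, the order from slowest to fastest is: A < D < E < B < C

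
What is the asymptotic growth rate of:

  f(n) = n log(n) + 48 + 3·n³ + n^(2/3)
Θ(n³)

Order the terms by growth rate: 48 ≺ n^(2/3) ≺ n log(n) ≺ 3·n³.
The fastest-growing term 3·n³ dominates as n → ∞; dropping its constant factor gives Θ(n³).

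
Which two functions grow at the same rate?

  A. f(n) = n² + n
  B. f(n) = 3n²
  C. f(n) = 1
A and B

Examining each function:
  A. n² + n is O(n²)
  B. 3n² is O(n²)
  C. 1 is O(1)

Functions A and B both have the same complexity class.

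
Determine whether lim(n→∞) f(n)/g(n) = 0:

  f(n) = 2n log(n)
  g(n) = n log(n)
False

f(n) = 2n log(n) is O(n log n), and g(n) = n log(n) is O(n log n).
Since they have the same growth rate, f(n) = o(g(n)) is false.
(f = o(g) requires f to grow strictly slower, not equal.)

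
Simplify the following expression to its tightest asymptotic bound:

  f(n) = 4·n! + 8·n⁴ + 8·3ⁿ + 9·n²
Θ(n!)

Order the terms by growth rate: 9·n² ≺ 8·n⁴ ≺ 8·3ⁿ ≺ 4·n!.
The fastest-growing term 4·n! dominates as n → ∞; dropping its constant factor gives Θ(n!).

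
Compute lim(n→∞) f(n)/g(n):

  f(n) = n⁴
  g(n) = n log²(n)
∞

Since n⁴ (O(n⁴)) grows faster than n log²(n) (O(n log² n)),
the ratio f(n)/g(n) → ∞ as n → ∞.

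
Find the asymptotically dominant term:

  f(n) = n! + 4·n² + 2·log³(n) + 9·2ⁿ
n!

Looking at each term:
  - n! is O(n!)
  - 4·n² is O(n²)
  - 2·log³(n) is O(log³ n)
  - 9·2ⁿ is O(2ⁿ)

The term n! (O(n!)) grows fastest and dominates all others.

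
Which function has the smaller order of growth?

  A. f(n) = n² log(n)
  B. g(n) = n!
A

f(n) = n² log(n) is O(n² log n), while g(n) = n! is O(n!).
Since O(n² log n) grows slower than O(n!), f(n) is dominated.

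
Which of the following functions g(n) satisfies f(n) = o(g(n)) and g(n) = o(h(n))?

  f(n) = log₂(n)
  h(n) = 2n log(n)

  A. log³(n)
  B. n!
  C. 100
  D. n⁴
A

We need g(n) with log₂(n) = o(g(n)) and g(n) = o(2n log(n)), i.e. O(log n) ≺ g ≺ O(n log n).
Check each option:
  A. log³(n) — O(log³ n) is strictly between O(log n) and O(n log n) ✓
  B. n! — O(n!) does not grow strictly slower than h(n)
  C. 100 — O(1) does not grow strictly faster than f(n)
  D. n⁴ — O(n⁴) does not grow strictly slower than h(n)

Only option A (log³(n)) lies strictly between.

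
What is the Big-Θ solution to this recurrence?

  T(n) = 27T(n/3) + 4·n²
Θ(n³)

Master Theorem: a = 27, b = 3, f(n) = 4·n².
Compute the critical exponent d = log₃(27) = 3.
Compare f(n) = Θ(n²) against n^d:
  k = 2 < d = 3, so f(n) = O(n^(d-ε)) — Case 1.
  The recursion cost dominates: T(n) = Θ(n^d) = Θ(n³).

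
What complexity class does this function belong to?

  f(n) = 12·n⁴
O(n⁴)

The dominant term in 12·n⁴ is 12·n⁴, which is Θ(n⁴).
Constants are absorbed, so the tightest bound is O(n⁴).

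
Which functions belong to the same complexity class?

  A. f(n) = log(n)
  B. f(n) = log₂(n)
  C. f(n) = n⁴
A and B

Examining each function:
  A. log(n) is O(log n)
  B. log₂(n) is O(log n)
  C. n⁴ is O(n⁴)

Functions A and B both have the same complexity class.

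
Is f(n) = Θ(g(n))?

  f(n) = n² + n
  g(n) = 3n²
True

f(n) = n² + n and g(n) = 3n² are both O(n²).
Since they have the same asymptotic growth rate, f(n) = Θ(g(n)) is true.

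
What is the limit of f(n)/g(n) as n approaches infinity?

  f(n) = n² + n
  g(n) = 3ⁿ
0

Since n² + n (O(n²)) grows slower than 3ⁿ (O(3ⁿ)),
the ratio f(n)/g(n) → 0 as n → ∞.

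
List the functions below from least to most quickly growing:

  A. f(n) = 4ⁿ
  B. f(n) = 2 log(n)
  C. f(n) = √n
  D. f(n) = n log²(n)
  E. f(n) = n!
B < C < D < A < E

Comparing growth rates:
B = 2 log(n) is O(log n)
C = √n is O(√n)
D = n log²(n) is O(n log² n)
A = 4ⁿ is O(4ⁿ)
E = n! is O(n!)

Therefore, the order from slowest to fastest is: B < C < D < A < E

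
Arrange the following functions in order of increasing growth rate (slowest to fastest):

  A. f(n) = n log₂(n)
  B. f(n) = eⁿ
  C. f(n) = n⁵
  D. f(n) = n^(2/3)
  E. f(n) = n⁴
D < A < E < C < B

Comparing growth rates:
D = n^(2/3) is O(n^(2/3))
A = n log₂(n) is O(n log n)
E = n⁴ is O(n⁴)
C = n⁵ is O(n⁵)
B = eⁿ is O(eⁿ)

Therefore, the order from slowest to fastest is: D < A < E < C < B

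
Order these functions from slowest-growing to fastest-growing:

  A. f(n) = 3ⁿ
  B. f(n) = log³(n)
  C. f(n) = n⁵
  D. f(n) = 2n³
B < D < C < A

Comparing growth rates:
B = log³(n) is O(log³ n)
D = 2n³ is O(n³)
C = n⁵ is O(n⁵)
A = 3ⁿ is O(3ⁿ)

Therefore, the order from slowest to fastest is: B < D < C < A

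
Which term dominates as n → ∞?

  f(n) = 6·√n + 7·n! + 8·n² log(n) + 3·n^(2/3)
7·n!

Looking at each term:
  - 6·√n is O(√n)
  - 7·n! is O(n!)
  - 8·n² log(n) is O(n² log n)
  - 3·n^(2/3) is O(n^(2/3))

The term 7·n! (O(n!)) grows fastest and dominates all others.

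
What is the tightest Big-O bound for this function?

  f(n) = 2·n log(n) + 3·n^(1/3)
O(n log n)

The dominant term in 2·n log(n) + 3·n^(1/3) is 2·n log(n), which is Θ(n log n).
Lower-order terms (3·n^(1/3)) are asymptotically negligible.
Constants are absorbed, so the tightest bound is O(n log n).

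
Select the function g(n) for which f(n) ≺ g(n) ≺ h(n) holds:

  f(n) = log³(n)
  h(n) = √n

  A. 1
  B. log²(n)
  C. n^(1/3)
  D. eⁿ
C

We need g(n) with log³(n) = o(g(n)) and g(n) = o(√n), i.e. O(log³ n) ≺ g ≺ O(√n).
Check each option:
  A. 1 — O(1) does not grow strictly faster than f(n)
  B. log²(n) — O(log² n) does not grow strictly faster than f(n)
  C. n^(1/3) — O(n^(1/3)) is strictly between O(log³ n) and O(√n) ✓
  D. eⁿ — O(eⁿ) does not grow strictly slower than h(n)

Only option C (n^(1/3)) lies strictly between.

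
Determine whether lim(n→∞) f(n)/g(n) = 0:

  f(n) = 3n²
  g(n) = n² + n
False

f(n) = 3n² is O(n²), and g(n) = n² + n is O(n²).
Since they have the same growth rate, f(n) = o(g(n)) is false.
(f = o(g) requires f to grow strictly slower, not equal.)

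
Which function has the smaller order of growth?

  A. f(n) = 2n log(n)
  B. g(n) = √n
B

f(n) = 2n log(n) is O(n log n), while g(n) = √n is O(√n).
Since O(√n) grows slower than O(n log n), g(n) is dominated.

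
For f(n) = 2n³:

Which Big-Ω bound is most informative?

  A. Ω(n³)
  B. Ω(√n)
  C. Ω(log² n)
A

f(n) = 2n³ is Ω(n³).
All listed options are valid Big-Ω bounds (lower bounds),
but Ω(n³) is the tightest (largest valid bound).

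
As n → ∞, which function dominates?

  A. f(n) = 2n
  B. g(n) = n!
B

f(n) = 2n is O(n), while g(n) = n! is O(n!).
Since O(n!) grows faster than O(n), g(n) dominates.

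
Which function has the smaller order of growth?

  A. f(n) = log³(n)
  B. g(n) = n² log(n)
A

f(n) = log³(n) is O(log³ n), while g(n) = n² log(n) is O(n² log n).
Since O(log³ n) grows slower than O(n² log n), f(n) is dominated.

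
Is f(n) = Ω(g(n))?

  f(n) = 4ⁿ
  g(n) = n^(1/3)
True

f(n) = 4ⁿ is O(4ⁿ), and g(n) = n^(1/3) is O(n^(1/3)).
Since O(4ⁿ) grows at least as fast as O(n^(1/3)), f(n) = Ω(g(n)) is true.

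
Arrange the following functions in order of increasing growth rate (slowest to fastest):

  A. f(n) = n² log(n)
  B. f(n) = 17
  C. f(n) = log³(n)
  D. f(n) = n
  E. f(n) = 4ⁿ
B < C < D < A < E

Comparing growth rates:
B = 17 is O(1)
C = log³(n) is O(log³ n)
D = n is O(n)
A = n² log(n) is O(n² log n)
E = 4ⁿ is O(4ⁿ)

Therefore, the order from slowest to fastest is: B < C < D < A < E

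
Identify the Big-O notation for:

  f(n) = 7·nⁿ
O(nⁿ)

The dominant term in 7·nⁿ is 7·nⁿ, which is Θ(nⁿ).
Constants are absorbed, so the tightest bound is O(nⁿ).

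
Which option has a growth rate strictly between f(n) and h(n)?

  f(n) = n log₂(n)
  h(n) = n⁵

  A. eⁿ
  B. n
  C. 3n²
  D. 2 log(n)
C

We need g(n) with n log₂(n) = o(g(n)) and g(n) = o(n⁵), i.e. O(n log n) ≺ g ≺ O(n⁵).
Check each option:
  A. eⁿ — O(eⁿ) does not grow strictly slower than h(n)
  B. n — O(n) does not grow strictly faster than f(n)
  C. 3n² — O(n²) is strictly between O(n log n) and O(n⁵) ✓
  D. 2 log(n) — O(log n) does not grow strictly faster than f(n)

Only option C (3n²) lies strictly between.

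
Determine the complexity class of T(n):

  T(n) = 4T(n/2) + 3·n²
Θ(n² log n)

Master Theorem: a = 4, b = 2, f(n) = 3·n².
Compute the critical exponent d = log₂(4) = 2.
Compare f(n) = Θ(n²) against n^d:
  k = 2 = d, so f(n) = Θ(n^d) — Case 2.
  Work is balanced across levels: T(n) = Θ(n^d log n) = Θ(n² log n).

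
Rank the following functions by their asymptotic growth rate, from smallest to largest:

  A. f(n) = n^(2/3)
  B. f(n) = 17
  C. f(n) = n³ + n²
B < A < C

Comparing growth rates:
B = 17 is O(1)
A = n^(2/3) is O(n^(2/3))
C = n³ + n² is O(n³)

Therefore, the order from slowest to fastest is: B < A < C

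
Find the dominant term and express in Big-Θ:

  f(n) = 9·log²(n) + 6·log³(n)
Θ(log³ n)

Order the terms by growth rate: 9·log²(n) ≺ 6·log³(n).
The fastest-growing term 6·log³(n) dominates as n → ∞; dropping its constant factor gives Θ(log³ n).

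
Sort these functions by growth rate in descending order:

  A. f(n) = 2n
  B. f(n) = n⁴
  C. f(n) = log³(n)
B > A > C

Comparing growth rates:
B = n⁴ is O(n⁴)
A = 2n is O(n)
C = log³(n) is O(log³ n)

Therefore, the order from fastest to slowest is: B > A > C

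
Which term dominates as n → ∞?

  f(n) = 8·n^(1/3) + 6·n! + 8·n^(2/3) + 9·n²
6·n!

Looking at each term:
  - 8·n^(1/3) is O(n^(1/3))
  - 6·n! is O(n!)
  - 8·n^(2/3) is O(n^(2/3))
  - 9·n² is O(n²)

The term 6·n! (O(n!)) grows fastest and dominates all others.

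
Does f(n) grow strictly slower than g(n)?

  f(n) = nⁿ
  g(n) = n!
False

f(n) = nⁿ is O(nⁿ), and g(n) = n! is O(n!).
Since O(nⁿ) grows faster than or equal to O(n!), f(n) = o(g(n)) is false.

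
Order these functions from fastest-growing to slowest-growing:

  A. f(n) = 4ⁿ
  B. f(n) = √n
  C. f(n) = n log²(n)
A > C > B

Comparing growth rates:
A = 4ⁿ is O(4ⁿ)
C = n log²(n) is O(n log² n)
B = √n is O(√n)

Therefore, the order from fastest to slowest is: A > C > B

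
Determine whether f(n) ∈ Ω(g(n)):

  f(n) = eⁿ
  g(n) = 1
True

f(n) = eⁿ is O(eⁿ), and g(n) = 1 is O(1).
Since O(eⁿ) grows at least as fast as O(1), f(n) = Ω(g(n)) is true.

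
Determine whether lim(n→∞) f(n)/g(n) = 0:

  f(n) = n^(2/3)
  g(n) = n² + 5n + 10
True

f(n) = n^(2/3) is O(n^(2/3)), and g(n) = n² + 5n + 10 is O(n²).
Since O(n^(2/3)) grows strictly slower than O(n²), f(n) = o(g(n)) is true.
This means lim(n→∞) f(n)/g(n) = 0.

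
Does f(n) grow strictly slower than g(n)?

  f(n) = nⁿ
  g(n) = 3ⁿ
False

f(n) = nⁿ is O(nⁿ), and g(n) = 3ⁿ is O(3ⁿ).
Since O(nⁿ) grows faster than or equal to O(3ⁿ), f(n) = o(g(n)) is false.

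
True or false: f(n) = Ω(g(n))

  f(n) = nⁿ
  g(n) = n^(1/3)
True

f(n) = nⁿ is O(nⁿ), and g(n) = n^(1/3) is O(n^(1/3)).
Since O(nⁿ) grows at least as fast as O(n^(1/3)), f(n) = Ω(g(n)) is true.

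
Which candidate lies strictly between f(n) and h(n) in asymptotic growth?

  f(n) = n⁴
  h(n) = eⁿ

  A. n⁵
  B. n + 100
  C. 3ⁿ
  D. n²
A

We need g(n) with n⁴ = o(g(n)) and g(n) = o(eⁿ), i.e. O(n⁴) ≺ g ≺ O(eⁿ).
Check each option:
  A. n⁵ — O(n⁵) is strictly between O(n⁴) and O(eⁿ) ✓
  B. n + 100 — O(n) does not grow strictly faster than f(n)
  C. 3ⁿ — O(3ⁿ) does not grow strictly slower than h(n)
  D. n² — O(n²) does not grow strictly faster than f(n)

Only option A (n⁵) lies strictly between.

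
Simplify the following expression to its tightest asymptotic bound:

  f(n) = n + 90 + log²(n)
Θ(n)

Order the terms by growth rate: 90 ≺ log²(n) ≺ n.
The fastest-growing term n dominates as n → ∞; dropping its constant factor gives Θ(n).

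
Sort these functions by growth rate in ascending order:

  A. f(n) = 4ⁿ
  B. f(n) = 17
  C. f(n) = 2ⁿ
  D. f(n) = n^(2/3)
B < D < C < A

Comparing growth rates:
B = 17 is O(1)
D = n^(2/3) is O(n^(2/3))
C = 2ⁿ is O(2ⁿ)
A = 4ⁿ is O(4ⁿ)

Therefore, the order from slowest to fastest is: B < D < C < A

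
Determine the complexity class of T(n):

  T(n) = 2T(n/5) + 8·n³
Θ(n³)

Master Theorem: a = 2, b = 5, f(n) = 8·n³.
Compute the critical exponent d = log₅(2) = 0.431.
Compare f(n) = Θ(n³) against n^d:
  k = 3 > d = 0.431, so f(n) = Ω(n^(d+ε)) — Case 3.
  Regularity: a·(n/b)^3/n^3 = a/b^3 = 2/125 < 1 ✓.
  The top-level work dominates: T(n) = Θ(f(n)) = Θ(n³).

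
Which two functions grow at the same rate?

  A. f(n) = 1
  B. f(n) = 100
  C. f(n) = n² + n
A and B

Examining each function:
  A. 1 is O(1)
  B. 100 is O(1)
  C. n² + n is O(n²)

Functions A and B both have the same complexity class.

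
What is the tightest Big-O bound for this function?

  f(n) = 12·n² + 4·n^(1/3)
O(n²)

The dominant term in 12·n² + 4·n^(1/3) is 12·n², which is Θ(n²).
Lower-order terms (4·n^(1/3)) are asymptotically negligible.
Constants are absorbed, so the tightest bound is O(n²).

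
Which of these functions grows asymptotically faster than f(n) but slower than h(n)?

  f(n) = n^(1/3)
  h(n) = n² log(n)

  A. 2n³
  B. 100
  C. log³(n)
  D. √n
D

We need g(n) with n^(1/3) = o(g(n)) and g(n) = o(n² log(n)), i.e. O(n^(1/3)) ≺ g ≺ O(n² log n).
Check each option:
  A. 2n³ — O(n³) does not grow strictly slower than h(n)
  B. 100 — O(1) does not grow strictly faster than f(n)
  C. log³(n) — O(log³ n) does not grow strictly faster than f(n)
  D. √n — O(√n) is strictly between O(n^(1/3)) and O(n² log n) ✓

Only option D (√n) lies strictly between.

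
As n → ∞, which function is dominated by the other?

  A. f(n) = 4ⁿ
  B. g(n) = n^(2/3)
B

f(n) = 4ⁿ is O(4ⁿ), while g(n) = n^(2/3) is O(n^(2/3)).
Since O(n^(2/3)) grows slower than O(4ⁿ), g(n) is dominated.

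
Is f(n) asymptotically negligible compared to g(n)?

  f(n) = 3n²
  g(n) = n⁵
True

f(n) = 3n² is O(n²), and g(n) = n⁵ is O(n⁵).
Since O(n²) grows strictly slower than O(n⁵), f(n) = o(g(n)) is true.
This means lim(n→∞) f(n)/g(n) = 0.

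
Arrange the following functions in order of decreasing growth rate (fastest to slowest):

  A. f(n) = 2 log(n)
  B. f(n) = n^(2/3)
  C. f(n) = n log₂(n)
C > B > A

Comparing growth rates:
C = n log₂(n) is O(n log n)
B = n^(2/3) is O(n^(2/3))
A = 2 log(n) is O(log n)

Therefore, the order from fastest to slowest is: C > B > A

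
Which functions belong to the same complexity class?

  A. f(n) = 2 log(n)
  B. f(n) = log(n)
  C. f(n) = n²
A and B

Examining each function:
  A. 2 log(n) is O(log n)
  B. log(n) is O(log n)
  C. n² is O(n²)

Functions A and B both have the same complexity class.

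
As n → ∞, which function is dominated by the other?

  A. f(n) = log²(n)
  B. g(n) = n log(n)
A

f(n) = log²(n) is O(log² n), while g(n) = n log(n) is O(n log n).
Since O(log² n) grows slower than O(n log n), f(n) is dominated.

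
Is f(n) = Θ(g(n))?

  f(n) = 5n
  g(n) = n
True

f(n) = 5n and g(n) = n are both O(n).
Since they have the same asymptotic growth rate, f(n) = Θ(g(n)) is true.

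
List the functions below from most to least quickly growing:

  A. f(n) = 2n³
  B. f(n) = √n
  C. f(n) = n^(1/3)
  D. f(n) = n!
D > A > B > C

Comparing growth rates:
D = n! is O(n!)
A = 2n³ is O(n³)
B = √n is O(√n)
C = n^(1/3) is O(n^(1/3))

Therefore, the order from fastest to slowest is: D > A > B > C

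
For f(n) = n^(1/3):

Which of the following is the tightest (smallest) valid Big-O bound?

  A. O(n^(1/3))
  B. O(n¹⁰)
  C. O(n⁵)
A

f(n) = n^(1/3) is O(n^(1/3)).
All listed options are valid Big-O bounds (upper bounds),
but O(n^(1/3)) is the tightest (smallest valid bound).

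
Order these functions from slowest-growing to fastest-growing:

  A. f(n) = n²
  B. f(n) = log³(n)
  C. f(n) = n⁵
B < A < C

Comparing growth rates:
B = log³(n) is O(log³ n)
A = n² is O(n²)
C = n⁵ is O(n⁵)

Therefore, the order from slowest to fastest is: B < A < C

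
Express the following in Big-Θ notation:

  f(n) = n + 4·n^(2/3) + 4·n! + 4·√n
Θ(n!)

Order the terms by growth rate: 4·√n ≺ 4·n^(2/3) ≺ n ≺ 4·n!.
The fastest-growing term 4·n! dominates as n → ∞; dropping its constant factor gives Θ(n!).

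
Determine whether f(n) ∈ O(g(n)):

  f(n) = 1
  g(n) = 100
True

f(n) = 1 and g(n) = 100 are both O(1).
Big-O permits equal growth rates (f ≤ c·g for some c), so f(n) = O(g(n)) is true.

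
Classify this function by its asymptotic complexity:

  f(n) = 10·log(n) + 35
O(log n)

The dominant term in 10·log(n) + 35 is 10·log(n), which is Θ(log n).
Lower-order terms (35) are asymptotically negligible.
Constants are absorbed, so the tightest bound is O(log n).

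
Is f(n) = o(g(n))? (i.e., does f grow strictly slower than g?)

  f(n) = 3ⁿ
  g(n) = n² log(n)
False

f(n) = 3ⁿ is O(3ⁿ), and g(n) = n² log(n) is O(n² log n).
Since O(3ⁿ) grows faster than or equal to O(n² log n), f(n) = o(g(n)) is false.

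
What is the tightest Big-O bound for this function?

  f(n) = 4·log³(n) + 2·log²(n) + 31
O(log³ n)

The dominant term in 4·log³(n) + 2·log²(n) + 31 is 4·log³(n), which is Θ(log³ n).
Lower-order terms (2·log²(n), 31) are asymptotically negligible.
Constants are absorbed, so the tightest bound is O(log³ n).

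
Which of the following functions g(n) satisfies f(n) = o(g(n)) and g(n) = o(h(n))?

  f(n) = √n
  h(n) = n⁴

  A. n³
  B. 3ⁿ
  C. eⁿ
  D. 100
A

We need g(n) with √n = o(g(n)) and g(n) = o(n⁴), i.e. O(√n) ≺ g ≺ O(n⁴).
Check each option:
  A. n³ — O(n³) is strictly between O(√n) and O(n⁴) ✓
  B. 3ⁿ — O(3ⁿ) does not grow strictly slower than h(n)
  C. eⁿ — O(eⁿ) does not grow strictly slower than h(n)
  D. 100 — O(1) does not grow strictly faster than f(n)

Only option A (n³) lies strictly between.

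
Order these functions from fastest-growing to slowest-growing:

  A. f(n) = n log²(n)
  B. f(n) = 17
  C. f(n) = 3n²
C > A > B

Comparing growth rates:
C = 3n² is O(n²)
A = n log²(n) is O(n log² n)
B = 17 is O(1)

Therefore, the order from fastest to slowest is: C > A > B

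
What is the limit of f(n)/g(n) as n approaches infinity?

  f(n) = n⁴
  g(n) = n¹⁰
0

Since n⁴ (O(n⁴)) grows slower than n¹⁰ (O(n¹⁰)),
the ratio f(n)/g(n) → 0 as n → ∞.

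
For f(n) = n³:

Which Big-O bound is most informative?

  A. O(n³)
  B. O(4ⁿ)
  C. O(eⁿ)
A

f(n) = n³ is O(n³).
All listed options are valid Big-O bounds (upper bounds),
but O(n³) is the tightest (smallest valid bound).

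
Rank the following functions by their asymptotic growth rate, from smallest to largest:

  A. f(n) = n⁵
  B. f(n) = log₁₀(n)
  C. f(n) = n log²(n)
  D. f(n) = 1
D < B < C < A

Comparing growth rates:
D = 1 is O(1)
B = log₁₀(n) is O(log n)
C = n log²(n) is O(n log² n)
A = n⁵ is O(n⁵)

Therefore, the order from slowest to fastest is: D < B < C < A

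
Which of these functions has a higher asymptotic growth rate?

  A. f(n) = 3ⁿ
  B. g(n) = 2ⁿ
A

f(n) = 3ⁿ is O(3ⁿ), while g(n) = 2ⁿ is O(2ⁿ).
Since O(3ⁿ) grows faster than O(2ⁿ), f(n) dominates.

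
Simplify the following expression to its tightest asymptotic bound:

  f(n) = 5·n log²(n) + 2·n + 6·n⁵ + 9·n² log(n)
Θ(n⁵)

Order the terms by growth rate: 2·n ≺ 5·n log²(n) ≺ 9·n² log(n) ≺ 6·n⁵.
The fastest-growing term 6·n⁵ dominates as n → ∞; dropping its constant factor gives Θ(n⁵).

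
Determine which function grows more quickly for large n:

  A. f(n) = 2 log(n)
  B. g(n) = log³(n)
B

f(n) = 2 log(n) is O(log n), while g(n) = log³(n) is O(log³ n).
Since O(log³ n) grows faster than O(log n), g(n) dominates.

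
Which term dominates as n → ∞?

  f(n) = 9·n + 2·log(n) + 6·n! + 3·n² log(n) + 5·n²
6·n!

Looking at each term:
  - 9·n is O(n)
  - 2·log(n) is O(log n)
  - 6·n! is O(n!)
  - 3·n² log(n) is O(n² log n)
  - 5·n² is O(n²)

The term 6·n! (O(n!)) grows fastest and dominates all others.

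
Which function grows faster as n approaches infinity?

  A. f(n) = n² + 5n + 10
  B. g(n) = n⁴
B

f(n) = n² + 5n + 10 is O(n²), while g(n) = n⁴ is O(n⁴).
Since O(n⁴) grows faster than O(n²), g(n) dominates.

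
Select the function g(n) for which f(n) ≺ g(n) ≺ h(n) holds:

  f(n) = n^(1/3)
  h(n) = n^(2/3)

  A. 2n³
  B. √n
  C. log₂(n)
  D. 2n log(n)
B

We need g(n) with n^(1/3) = o(g(n)) and g(n) = o(n^(2/3)), i.e. O(n^(1/3)) ≺ g ≺ O(n^(2/3)).
Check each option:
  A. 2n³ — O(n³) does not grow strictly slower than h(n)
  B. √n — O(√n) is strictly between O(n^(1/3)) and O(n^(2/3)) ✓
  C. log₂(n) — O(log n) does not grow strictly faster than f(n)
  D. 2n log(n) — O(n log n) does not grow strictly slower than h(n)

Only option B (√n) lies strictly between.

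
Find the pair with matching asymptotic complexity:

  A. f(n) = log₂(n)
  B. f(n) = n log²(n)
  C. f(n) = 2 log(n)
A and C

Examining each function:
  A. log₂(n) is O(log n)
  B. n log²(n) is O(n log² n)
  C. 2 log(n) is O(log n)

Functions A and C both have the same complexity class.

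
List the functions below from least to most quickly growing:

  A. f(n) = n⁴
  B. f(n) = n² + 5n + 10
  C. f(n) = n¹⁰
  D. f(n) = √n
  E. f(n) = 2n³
D < B < E < A < C

Comparing growth rates:
D = √n is O(√n)
B = n² + 5n + 10 is O(n²)
E = 2n³ is O(n³)
A = n⁴ is O(n⁴)
C = n¹⁰ is O(n¹⁰)

Therefore, the order from slowest to fastest is: D < B < E < A < C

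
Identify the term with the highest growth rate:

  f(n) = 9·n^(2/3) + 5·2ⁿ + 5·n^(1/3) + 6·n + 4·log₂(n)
5·2ⁿ

Looking at each term:
  - 9·n^(2/3) is O(n^(2/3))
  - 5·2ⁿ is O(2ⁿ)
  - 5·n^(1/3) is O(n^(1/3))
  - 6·n is O(n)
  - 4·log₂(n) is O(log n)

The term 5·2ⁿ (O(2ⁿ)) grows fastest and dominates all others.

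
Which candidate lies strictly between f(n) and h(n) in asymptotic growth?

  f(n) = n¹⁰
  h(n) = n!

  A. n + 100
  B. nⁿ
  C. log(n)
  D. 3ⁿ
D

We need g(n) with n¹⁰ = o(g(n)) and g(n) = o(n!), i.e. O(n¹⁰) ≺ g ≺ O(n!).
Check each option:
  A. n + 100 — O(n) does not grow strictly faster than f(n)
  B. nⁿ — O(nⁿ) does not grow strictly slower than h(n)
  C. log(n) — O(log n) does not grow strictly faster than f(n)
  D. 3ⁿ — O(3ⁿ) is strictly between O(n¹⁰) and O(n!) ✓

Only option D (3ⁿ) lies strictly between.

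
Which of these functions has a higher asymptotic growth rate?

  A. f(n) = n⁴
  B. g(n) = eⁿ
B

f(n) = n⁴ is O(n⁴), while g(n) = eⁿ is O(eⁿ).
Since O(eⁿ) grows faster than O(n⁴), g(n) dominates.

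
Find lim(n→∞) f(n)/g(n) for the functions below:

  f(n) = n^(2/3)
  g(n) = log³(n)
∞

Since n^(2/3) (O(n^(2/3))) grows faster than log³(n) (O(log³ n)),
the ratio f(n)/g(n) → ∞ as n → ∞.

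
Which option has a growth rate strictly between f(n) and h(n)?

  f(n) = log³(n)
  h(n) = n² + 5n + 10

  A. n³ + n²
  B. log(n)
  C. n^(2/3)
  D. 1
C

We need g(n) with log³(n) = o(g(n)) and g(n) = o(n² + 5n + 10), i.e. O(log³ n) ≺ g ≺ O(n²).
Check each option:
  A. n³ + n² — O(n³) does not grow strictly slower than h(n)
  B. log(n) — O(log n) does not grow strictly faster than f(n)
  C. n^(2/3) — O(n^(2/3)) is strictly between O(log³ n) and O(n²) ✓
  D. 1 — O(1) does not grow strictly faster than f(n)

Only option C (n^(2/3)) lies strictly between.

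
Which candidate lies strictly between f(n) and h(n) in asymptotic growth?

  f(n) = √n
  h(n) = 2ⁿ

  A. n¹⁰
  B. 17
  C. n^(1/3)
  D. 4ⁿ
A

We need g(n) with √n = o(g(n)) and g(n) = o(2ⁿ), i.e. O(√n) ≺ g ≺ O(2ⁿ).
Check each option:
  A. n¹⁰ — O(n¹⁰) is strictly between O(√n) and O(2ⁿ) ✓
  B. 17 — O(1) does not grow strictly faster than f(n)
  C. n^(1/3) — O(n^(1/3)) does not grow strictly faster than f(n)
  D. 4ⁿ — O(4ⁿ) does not grow strictly slower than h(n)

Only option A (n¹⁰) lies strictly between.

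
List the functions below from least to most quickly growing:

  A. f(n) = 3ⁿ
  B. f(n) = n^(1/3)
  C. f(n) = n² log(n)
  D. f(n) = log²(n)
D < B < C < A

Comparing growth rates:
D = log²(n) is O(log² n)
B = n^(1/3) is O(n^(1/3))
C = n² log(n) is O(n² log n)
A = 3ⁿ is O(3ⁿ)

Therefore, the order from slowest to fastest is: D < B < C < A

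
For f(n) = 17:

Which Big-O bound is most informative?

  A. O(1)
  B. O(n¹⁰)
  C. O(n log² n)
A

f(n) = 17 is O(1).
All listed options are valid Big-O bounds (upper bounds),
but O(1) is the tightest (smallest valid bound).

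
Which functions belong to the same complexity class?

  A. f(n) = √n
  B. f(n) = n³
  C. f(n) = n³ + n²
B and C

Examining each function:
  A. √n is O(√n)
  B. n³ is O(n³)
  C. n³ + n² is O(n³)

Functions B and C both have the same complexity class.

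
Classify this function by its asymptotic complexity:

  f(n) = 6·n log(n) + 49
O(n log n)

The dominant term in 6·n log(n) + 49 is 6·n log(n), which is Θ(n log n).
Lower-order terms (49) are asymptotically negligible.
Constants are absorbed, so the tightest bound is O(n log n).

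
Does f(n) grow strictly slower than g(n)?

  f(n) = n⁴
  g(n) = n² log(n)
False

f(n) = n⁴ is O(n⁴), and g(n) = n² log(n) is O(n² log n).
Since O(n⁴) grows faster than or equal to O(n² log n), f(n) = o(g(n)) is false.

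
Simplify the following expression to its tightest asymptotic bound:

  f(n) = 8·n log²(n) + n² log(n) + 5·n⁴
Θ(n⁴)

Order the terms by growth rate: 8·n log²(n) ≺ n² log(n) ≺ 5·n⁴.
The fastest-growing term 5·n⁴ dominates as n → ∞; dropping its constant factor gives Θ(n⁴).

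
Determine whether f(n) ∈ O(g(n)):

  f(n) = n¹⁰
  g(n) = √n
False

f(n) = n¹⁰ is O(n¹⁰), and g(n) = √n is O(√n).
Since O(n¹⁰) grows faster than O(√n), f(n) = O(g(n)) is false.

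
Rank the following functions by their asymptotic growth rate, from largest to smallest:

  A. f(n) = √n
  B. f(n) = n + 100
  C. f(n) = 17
B > A > C

Comparing growth rates:
B = n + 100 is O(n)
A = √n is O(√n)
C = 17 is O(1)

Therefore, the order from fastest to slowest is: B > A > C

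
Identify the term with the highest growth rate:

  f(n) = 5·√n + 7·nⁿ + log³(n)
7·nⁿ

Looking at each term:
  - 5·√n is O(√n)
  - 7·nⁿ is O(nⁿ)
  - log³(n) is O(log³ n)

The term 7·nⁿ (O(nⁿ)) grows fastest and dominates all others.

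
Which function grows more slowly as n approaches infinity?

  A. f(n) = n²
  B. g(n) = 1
B

f(n) = n² is O(n²), while g(n) = 1 is O(1).
Since O(1) grows slower than O(n²), g(n) is dominated.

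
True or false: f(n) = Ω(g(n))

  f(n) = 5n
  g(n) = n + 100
True

f(n) = 5n and g(n) = n + 100 are both O(n).
Big-Ω permits equal growth rates (f ≥ c·g for some c > 0), so f(n) = Ω(g(n)) is true.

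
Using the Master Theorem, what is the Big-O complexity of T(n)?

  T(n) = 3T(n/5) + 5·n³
Θ(n³)

Master Theorem: a = 3, b = 5, f(n) = 5·n³.
Compute the critical exponent d = log₅(3) = 0.683.
Compare f(n) = Θ(n³) against n^d:
  k = 3 > d = 0.683, so f(n) = Ω(n^(d+ε)) — Case 3.
  Regularity: a·(n/b)^3/n^3 = a/b^3 = 3/125 < 1 ✓.
  The top-level work dominates: T(n) = Θ(f(n)) = Θ(n³).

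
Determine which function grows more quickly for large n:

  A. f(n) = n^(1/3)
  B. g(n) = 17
A

f(n) = n^(1/3) is O(n^(1/3)), while g(n) = 17 is O(1).
Since O(n^(1/3)) grows faster than O(1), f(n) dominates.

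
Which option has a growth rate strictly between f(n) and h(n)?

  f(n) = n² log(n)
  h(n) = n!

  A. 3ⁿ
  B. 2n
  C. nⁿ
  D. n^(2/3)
A

We need g(n) with n² log(n) = o(g(n)) and g(n) = o(n!), i.e. O(n² log n) ≺ g ≺ O(n!).
Check each option:
  A. 3ⁿ — O(3ⁿ) is strictly between O(n² log n) and O(n!) ✓
  B. 2n — O(n) does not grow strictly faster than f(n)
  C. nⁿ — O(nⁿ) does not grow strictly slower than h(n)
  D. n^(2/3) — O(n^(2/3)) does not grow strictly faster than f(n)

Only option A (3ⁿ) lies strictly between.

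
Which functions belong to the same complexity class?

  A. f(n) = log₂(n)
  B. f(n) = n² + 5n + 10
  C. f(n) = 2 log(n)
A and C

Examining each function:
  A. log₂(n) is O(log n)
  B. n² + 5n + 10 is O(n²)
  C. 2 log(n) is O(log n)

Functions A and C both have the same complexity class.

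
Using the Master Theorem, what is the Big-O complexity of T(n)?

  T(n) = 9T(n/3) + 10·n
Θ(n²)

Master Theorem: a = 9, b = 3, f(n) = 10·n.
Compute the critical exponent d = log₃(9) = 2.
Compare f(n) = Θ(n) against n^d:
  k = 1 < d = 2, so f(n) = O(n^(d-ε)) — Case 1.
  The recursion cost dominates: T(n) = Θ(n^d) = Θ(n²).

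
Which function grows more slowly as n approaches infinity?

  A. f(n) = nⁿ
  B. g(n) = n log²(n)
B

f(n) = nⁿ is O(nⁿ), while g(n) = n log²(n) is O(n log² n).
Since O(n log² n) grows slower than O(nⁿ), g(n) is dominated.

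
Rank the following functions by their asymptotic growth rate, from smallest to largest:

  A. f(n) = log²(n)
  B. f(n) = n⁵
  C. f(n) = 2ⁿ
A < B < C

Comparing growth rates:
A = log²(n) is O(log² n)
B = n⁵ is O(n⁵)
C = 2ⁿ is O(2ⁿ)

Therefore, the order from slowest to fastest is: A < B < C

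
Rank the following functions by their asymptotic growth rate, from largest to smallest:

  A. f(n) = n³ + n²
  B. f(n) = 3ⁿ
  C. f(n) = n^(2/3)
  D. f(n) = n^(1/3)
B > A > C > D

Comparing growth rates:
B = 3ⁿ is O(3ⁿ)
A = n³ + n² is O(n³)
C = n^(2/3) is O(n^(2/3))
D = n^(1/3) is O(n^(1/3))

Therefore, the order from fastest to slowest is: B > A > C > D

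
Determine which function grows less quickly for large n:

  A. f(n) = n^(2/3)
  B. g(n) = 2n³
A

f(n) = n^(2/3) is O(n^(2/3)), while g(n) = 2n³ is O(n³).
Since O(n^(2/3)) grows slower than O(n³), f(n) is dominated.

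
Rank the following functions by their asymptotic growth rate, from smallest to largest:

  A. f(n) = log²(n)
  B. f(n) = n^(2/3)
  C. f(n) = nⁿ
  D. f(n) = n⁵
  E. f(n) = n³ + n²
A < B < E < D < C

Comparing growth rates:
A = log²(n) is O(log² n)
B = n^(2/3) is O(n^(2/3))
E = n³ + n² is O(n³)
D = n⁵ is O(n⁵)
C = nⁿ is O(nⁿ)

Therefore, the order from slowest to fastest is: A < B < E < D < C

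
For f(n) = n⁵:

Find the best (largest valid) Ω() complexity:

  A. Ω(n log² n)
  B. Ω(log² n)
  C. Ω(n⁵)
C

f(n) = n⁵ is Ω(n⁵).
All listed options are valid Big-Ω bounds (lower bounds),
but Ω(n⁵) is the tightest (largest valid bound).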